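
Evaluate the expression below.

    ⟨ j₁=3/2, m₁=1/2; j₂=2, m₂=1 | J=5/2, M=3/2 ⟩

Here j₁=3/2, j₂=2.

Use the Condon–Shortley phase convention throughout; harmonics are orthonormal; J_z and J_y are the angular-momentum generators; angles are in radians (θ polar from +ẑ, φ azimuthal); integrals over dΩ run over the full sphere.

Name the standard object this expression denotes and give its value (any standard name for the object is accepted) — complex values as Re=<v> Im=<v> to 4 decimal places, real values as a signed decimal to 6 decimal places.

This is a Clebsch–Gordan (vector-coupling) coefficient.
triangle: 1!·2!·3!/7! = 12/5040
(j±m)!: 2!·1!·3!·1!·4!·1! = 288
prefactor² = (2J+1)·Δ·N² = 144/35
  k=0: +1/(0!·1!·1!·3!·1!·0!) = 1/6
  k=1: −1/(1!·0!·0!·2!·2!·1!) = -1/4
Σ = -1/12  ⇒  CG² = 144/35·(-1/12)² = 1/35
CG = −√(1/35) = -0.169031

Clebsch–Gordan coefficient, −√(1/35) ≈ -0.169031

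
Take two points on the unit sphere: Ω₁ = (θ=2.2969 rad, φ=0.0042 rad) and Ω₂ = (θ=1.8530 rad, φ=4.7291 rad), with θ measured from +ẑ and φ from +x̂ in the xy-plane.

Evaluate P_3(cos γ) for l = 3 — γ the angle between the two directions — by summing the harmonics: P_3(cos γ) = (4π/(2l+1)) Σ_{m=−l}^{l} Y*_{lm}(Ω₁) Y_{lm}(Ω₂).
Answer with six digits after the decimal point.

Addition theorem: P_3(cos γ) = (4π/7) Σ_m Y*_{lm}(Ω₁) Y_{lm}(Ω₂), m = −3…3:
  term(m=-3) = -0.00242 - 0.06444j   from Y*(Ω₁)=0.17444 + 0.00220j, Y(Ω₂)=-0.01852 - 0.36918j
  term(m=-2) = -0.09958 + 0.00249j   from Y*(Ω₁)=-0.37941 - 0.00319j, Y(Ω₂)=0.26238 - 0.00877j
  term(m=-1) = -0.00069 - 0.05530j   from Y*(Ω₁)=0.29101 + 0.00122j, Y(Ω₂)=-0.00318 - 0.19002j
  term(m=+0) = 0.05353 + 0.00000j   from Y*(Ω₁)=0.19717 + 0.00000j, Y(Ω₂)=0.27147 + 0.00000j
  term(m=+1) = -0.00069 + 0.05530j   from Y*(Ω₁)=-0.29101 + 0.00122j, Y(Ω₂)=0.00318 - 0.19002j
  term(m=+2) = -0.09958 - 0.00249j   from Y*(Ω₁)=-0.37941 + 0.00319j, Y(Ω₂)=0.26238 + 0.00877j
  term(m=+3) = -0.00242 + 0.06444j   from Y*(Ω₁)=-0.17444 + 0.00220j, Y(Ω₂)=0.01852 - 0.36918j
Σ over m = -0.15185 + 0.00000j; ×(4π/7) → -0.27260 + 0.00000j. Real part: -0.272601

-0.272601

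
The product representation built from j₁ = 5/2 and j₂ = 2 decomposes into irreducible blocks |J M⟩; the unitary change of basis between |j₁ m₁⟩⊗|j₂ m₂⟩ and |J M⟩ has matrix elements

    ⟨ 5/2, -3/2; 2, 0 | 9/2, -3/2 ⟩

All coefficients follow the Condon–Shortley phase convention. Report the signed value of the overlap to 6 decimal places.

triangle: 0!*5!*4!/10! = 2880/3628800
(j±m)!: 1!*4!*2!*2!*3!*6! = 414720
prefactor² = (2J+1)*Δ*N² = 23040/7
  k=0: +1/(0!*0!*4!*2!*1!*2!) = 1/96
Σ = 1/96  ⇒  CG² = 23040/7*(1/96)² = 5/14
CG = +√(5/14) = +0.597614

+0.597614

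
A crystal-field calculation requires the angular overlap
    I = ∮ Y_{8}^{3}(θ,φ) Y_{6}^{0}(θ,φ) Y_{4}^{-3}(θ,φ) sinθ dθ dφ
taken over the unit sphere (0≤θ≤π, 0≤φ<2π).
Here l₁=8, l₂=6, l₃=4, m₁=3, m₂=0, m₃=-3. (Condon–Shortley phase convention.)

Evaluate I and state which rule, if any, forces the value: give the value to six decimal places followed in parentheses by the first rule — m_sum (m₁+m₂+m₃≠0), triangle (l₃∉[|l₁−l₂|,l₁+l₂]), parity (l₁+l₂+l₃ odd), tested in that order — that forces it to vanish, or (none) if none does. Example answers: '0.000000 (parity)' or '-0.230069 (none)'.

m-sum 0 ✓  L=18 even ✓  2≤4≤14 ✓
Π(2lᵢ+1) = 17×13×9 = 1989
triangle coeff Δ(8,6,4) = 1/23279256
Σ_t [4,6]: t=4:+1/1658880 t=5:−1/518400 t=6:+1/1658880 = -1/1382400
(3j)²=504/46189 [(8 6 4; 0 0 0)], sign=-1
Σ_t [4,5]: t=4:+1/4147200 t=5:−1/10368000 = 1/6912000
(3j)²=189/16796 [(8 6 4; 3 0 -3)], sign=-1
⇒ 4πI² = 214326/877591
I = (+1)√(214326/877591/(4π)) = 0.13940759
No selection rule forces the value: the integral is nonzero (none).

0.139408 (none)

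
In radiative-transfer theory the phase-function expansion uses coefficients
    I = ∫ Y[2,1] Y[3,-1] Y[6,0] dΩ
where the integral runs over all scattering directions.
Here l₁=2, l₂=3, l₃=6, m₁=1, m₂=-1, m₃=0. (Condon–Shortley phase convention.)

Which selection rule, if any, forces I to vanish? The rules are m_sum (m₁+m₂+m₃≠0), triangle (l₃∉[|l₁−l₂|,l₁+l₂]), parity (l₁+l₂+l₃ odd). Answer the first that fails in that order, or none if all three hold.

Σmᵢ = 0  ✓
l₃∈[|l₁−l₂|,l₁+l₂]=[1,5] required, l₃=6 fails  ✗
Σlᵢ = 11 ⇒ odd

triangle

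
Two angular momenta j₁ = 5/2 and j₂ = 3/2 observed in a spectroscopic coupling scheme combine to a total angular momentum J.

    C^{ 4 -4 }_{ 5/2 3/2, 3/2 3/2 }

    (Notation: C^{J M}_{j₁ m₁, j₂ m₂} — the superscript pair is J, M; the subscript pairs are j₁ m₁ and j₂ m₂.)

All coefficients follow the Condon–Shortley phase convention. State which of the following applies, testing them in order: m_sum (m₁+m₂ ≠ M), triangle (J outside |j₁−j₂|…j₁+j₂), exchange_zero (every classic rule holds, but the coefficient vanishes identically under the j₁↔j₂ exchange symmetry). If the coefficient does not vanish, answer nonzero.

m_sum

m-sum: m₁+m₂ = 3/2+3/2 = 3, M = -4  ✗ ⇒ coefficient is 0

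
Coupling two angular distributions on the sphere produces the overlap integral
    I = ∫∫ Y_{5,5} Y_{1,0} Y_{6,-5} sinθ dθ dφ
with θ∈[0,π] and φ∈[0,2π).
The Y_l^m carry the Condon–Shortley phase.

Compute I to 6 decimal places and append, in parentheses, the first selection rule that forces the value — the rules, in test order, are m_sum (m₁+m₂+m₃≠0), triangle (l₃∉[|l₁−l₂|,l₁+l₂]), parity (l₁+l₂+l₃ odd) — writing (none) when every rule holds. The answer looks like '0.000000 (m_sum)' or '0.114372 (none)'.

-0.135514 (none)

Rules hold: Σm=0, L=12 even, 4≤6≤6.
N = 11·3·13 = 429
Δ = 0!·10!·2!/13! = 1/858
Racah Σ t=0..0: t=0:+1/14400 = 1/14400
⇒ 3j(5 1 6; 0 0 0)² = 6/143, sgn +1
Racah Σ t=0..0: t=0:+1/3628800 = 1/3628800
⇒ 3j(5 1 6; 5 0 -5)² = 1/78, sgn -1
4πI² = N·(3j₀)²·(3jₘ)² = 3/13
I = -1·√(0.230769/4π) = -0.13551395
No selection rule forces the value: the integral is nonzero (none).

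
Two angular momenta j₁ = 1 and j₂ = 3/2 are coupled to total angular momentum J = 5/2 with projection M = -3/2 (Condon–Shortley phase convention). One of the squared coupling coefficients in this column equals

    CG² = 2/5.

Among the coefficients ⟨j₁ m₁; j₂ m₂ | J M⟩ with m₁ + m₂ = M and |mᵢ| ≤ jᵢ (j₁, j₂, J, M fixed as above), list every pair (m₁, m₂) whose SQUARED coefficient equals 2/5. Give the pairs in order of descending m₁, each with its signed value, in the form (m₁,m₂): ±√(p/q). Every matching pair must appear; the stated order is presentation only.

(0,-3/2): +√(2/5)

Admissible pairs with m₁+m₂ = M = -3/2: (-1,-1/2), (0,-3/2)
  (m₁,m₂)=(0,-3/2): CG² = 2/5, CG = +√(2/5)   ← matches the target
  (m₁,m₂)=(-1,-1/2): CG² = 3/5, CG = +√(3/5)
Pairs with CG² = 2/5: (0,-3/2): +√(2/5)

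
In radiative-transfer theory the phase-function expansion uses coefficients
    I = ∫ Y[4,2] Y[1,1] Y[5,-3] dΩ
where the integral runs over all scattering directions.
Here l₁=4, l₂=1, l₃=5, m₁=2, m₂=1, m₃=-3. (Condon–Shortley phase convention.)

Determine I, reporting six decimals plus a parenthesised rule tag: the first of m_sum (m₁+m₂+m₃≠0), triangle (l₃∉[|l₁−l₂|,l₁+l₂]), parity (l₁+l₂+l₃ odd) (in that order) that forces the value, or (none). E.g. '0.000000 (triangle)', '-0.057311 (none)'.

-0.259847 (none)

Checks pass: Σm=0; 10 even; l₃=5∈[3,5].
(2·4+1)(2·1+1)(2·5+1) = 297
Δ: 0! 8! 2! / 11! → 1/495
sum: t=0:+1/576 = 1/576
3j²(4 1 5; 0 0 0) = Δ·Π!·Σ² = 5/99  (sign -1)
sum: t=0:+1/2880 = 1/2880
3j²(4 1 5; 2 1 -3) = Δ·Π!·Σ² = 28/495  (sign +1)
combine: 4πI² = 297·5/99·28/495 = 28/33
take √, sign -1: I = -0.25984664
No selection rule forces the value: the integral is nonzero (none).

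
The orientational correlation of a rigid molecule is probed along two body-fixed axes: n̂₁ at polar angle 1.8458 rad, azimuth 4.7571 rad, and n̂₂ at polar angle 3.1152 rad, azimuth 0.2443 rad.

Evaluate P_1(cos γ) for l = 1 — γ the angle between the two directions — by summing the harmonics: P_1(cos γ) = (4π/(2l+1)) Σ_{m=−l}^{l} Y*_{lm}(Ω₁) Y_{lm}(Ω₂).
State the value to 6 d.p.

Term-by-term m-sum for l=1 (normalisation 4π/3 = 4.188790):
  term(m=-1) = (-0.000601, -0.002971)   from Y*(Ω₁)=(0.014862, -0.332180), Y(Ω₂)=(0.008847, -0.002205)
  term(m=+0) = (0.064805, 0.000000)   from Y*(Ω₁)=(-0.132680, -0.000000), Y(Ω₂)=(-0.488432, 0.000000)
  term(m=+1) = (-0.000601, 0.002971)   from Y*(Ω₁)=(-0.014862, -0.332180), Y(Ω₂)=(-0.008847, -0.002205)
Total Σ_m = (0.063603, 0.000000). Multiply by 4.188790: (0.266420, 0.000000). P_1(cos γ) = 0.266420

0.266420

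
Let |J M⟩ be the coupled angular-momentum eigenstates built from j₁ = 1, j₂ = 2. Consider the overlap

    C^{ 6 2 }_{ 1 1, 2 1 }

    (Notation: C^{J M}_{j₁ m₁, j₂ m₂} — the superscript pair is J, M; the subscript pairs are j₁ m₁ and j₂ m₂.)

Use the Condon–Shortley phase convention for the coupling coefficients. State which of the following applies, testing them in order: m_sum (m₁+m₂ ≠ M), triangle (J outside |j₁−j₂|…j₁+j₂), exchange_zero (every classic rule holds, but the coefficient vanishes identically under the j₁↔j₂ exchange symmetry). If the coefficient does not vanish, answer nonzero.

triangle

m-sum: m₁+m₂ = 1+1 = 2, M = 2  ✓
triangle: need |j₁−j₂| ≤ J ≤ j₁+j₂, i.e. J ∈ [1, 3]; J = 6 is outside ✗ ⇒ coefficient is 0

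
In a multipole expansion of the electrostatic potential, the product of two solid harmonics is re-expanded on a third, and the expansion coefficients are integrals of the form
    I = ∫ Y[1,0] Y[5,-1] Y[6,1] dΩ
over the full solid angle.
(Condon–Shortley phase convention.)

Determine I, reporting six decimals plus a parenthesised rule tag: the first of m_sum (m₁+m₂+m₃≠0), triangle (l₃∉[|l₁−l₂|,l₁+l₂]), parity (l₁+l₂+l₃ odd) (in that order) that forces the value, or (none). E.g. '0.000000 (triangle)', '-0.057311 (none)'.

m-sum 0 ✓  L=12 even ✓  4≤6≤6 ✓
Π(2lᵢ+1) = 3×11×13 = 429
triangle coeff Δ(1,5,6) = 1/858
Σ_t [0,0]: t=0:+1/14400 = 1/14400
(3j)²=6/143 [(1 5 6; 0 0 0)], sign=+1
Σ_t [0,0]: t=0:+1/17280 = 1/17280
(3j)²=35/858 [(1 5 6; 0 -1 1)], sign=-1
⇒ 4πI² = 105/143
I = (-1)√(105/143/(4π)) = -0.24172507
No selection rule forces the value: the integral is nonzero (none).

-0.241725 (none)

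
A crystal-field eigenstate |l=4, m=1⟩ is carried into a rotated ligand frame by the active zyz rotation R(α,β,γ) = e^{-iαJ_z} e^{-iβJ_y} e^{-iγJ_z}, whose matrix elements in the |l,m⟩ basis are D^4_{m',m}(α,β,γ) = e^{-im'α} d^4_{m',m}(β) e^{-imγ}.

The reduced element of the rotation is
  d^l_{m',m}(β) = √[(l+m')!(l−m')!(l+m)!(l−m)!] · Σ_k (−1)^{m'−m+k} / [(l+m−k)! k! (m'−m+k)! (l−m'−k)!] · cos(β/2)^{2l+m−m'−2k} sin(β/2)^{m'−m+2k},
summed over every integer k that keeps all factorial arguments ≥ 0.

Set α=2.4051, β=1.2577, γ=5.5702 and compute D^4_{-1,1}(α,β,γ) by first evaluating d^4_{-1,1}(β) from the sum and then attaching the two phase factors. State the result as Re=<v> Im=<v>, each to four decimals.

Re=0.1762 Im=-0.0041

D^4_{-1,1}(2.4051,1.2577,5.5702) = e^{-i·-1·2.4051}·d^4_{-1,1}(1.2577)·e^{-i·1·5.5702}. Compute d first:
Half-angle: c=0.808704, s=0.588215. N=√(6·120·120·6)=720.000000
k: max(0,(1)−(-1))=2 … min(4+(1),4−(-1))=5
  k=2: (−1)^0·720.0000/(72)·0.8087^6·0.5882^2 = +0.967858
  k=3: (−1)^1·720.0000/(24)·0.8087^4·0.5882^4 = -1.536121
  k=4: (−1)^2·720.0000/(48)·0.8087^2·0.5882^6 = +0.406339
  k=5: (−1)^3·720.0000/(720)·0.8087^0·0.5882^8 = -0.014331
d^4_{-1,1}(1.2577) = +0.967858 -1.536121 +0.406339 -0.014331 = -0.176256
D = (-0.740829+0.671694i)·(-0.176256)·(+0.756413+0.654095i) = +0.176207-0.004143i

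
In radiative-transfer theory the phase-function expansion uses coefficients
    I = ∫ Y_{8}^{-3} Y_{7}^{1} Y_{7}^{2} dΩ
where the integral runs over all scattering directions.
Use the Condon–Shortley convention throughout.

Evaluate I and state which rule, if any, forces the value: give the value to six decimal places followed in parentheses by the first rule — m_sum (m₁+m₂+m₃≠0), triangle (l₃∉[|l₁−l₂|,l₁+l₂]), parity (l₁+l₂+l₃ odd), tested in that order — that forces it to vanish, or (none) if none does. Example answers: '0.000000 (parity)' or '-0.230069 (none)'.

-0.059077 (none)

Checks pass: Σm=0; 22 even; l₃=7∈[1,15].
(2·8+1)(2·7+1)(2·7+1) = 3825
Δ: 8! 8! 6! / 23! → 1/22086194130
sum: t=1:−1/18289152000 t=2:+1/248832000 t=3:−1/24883200 t=4:+1/11943936 t=5:−1/24883200 t=6:+1/248832000 t=7:−1/18289152000 = 11/975421440
3j²(8 7 7; 0 0 0) = Δ·Π!·Σ² = 1750/289731  (sign -1)
sum: t=3:−1/3483648000 t=4:+1/139345920 t=5:−1/37324800 t=6:+1/49766400 t=7:−1/348364800 t=8:+1/20901888000 = -11/4180377600
3j²(8 7 7; -3 1 2) = Δ·Π!·Σ² = 550/289731  (sign +1)
combine: 4πI² = 3825·1750/289731·550/289731 = 24062500/548653937
take √, sign -1: I = -0.05907670
No selection rule forces the value: the integral is nonzero (none).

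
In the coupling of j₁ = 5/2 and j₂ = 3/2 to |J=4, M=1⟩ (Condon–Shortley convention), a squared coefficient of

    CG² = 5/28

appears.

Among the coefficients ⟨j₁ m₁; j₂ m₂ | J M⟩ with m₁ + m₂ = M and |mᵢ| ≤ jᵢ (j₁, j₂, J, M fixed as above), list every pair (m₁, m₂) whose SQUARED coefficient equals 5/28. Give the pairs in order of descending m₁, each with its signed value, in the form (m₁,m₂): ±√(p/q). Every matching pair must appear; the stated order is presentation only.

(-1/2,3/2): +√(5/28)

Admissible pairs with m₁+m₂ = M = 1: (-1/2,3/2), (1/2,1/2), (3/2,-1/2), (5/2,-3/2)
  (m₁,m₂)=(5/2,-3/2): CG² = 1/56, CG = +√(1/56)
  (m₁,m₂)=(3/2,-1/2): CG² = 15/56, CG = +√(15/56)
  (m₁,m₂)=(1/2,1/2): CG² = 15/28, CG = +√(15/28)
  (m₁,m₂)=(-1/2,3/2): CG² = 5/28, CG = +√(5/28)   ← matches the target
Pairs with CG² = 5/28: (-1/2,3/2): +√(5/28)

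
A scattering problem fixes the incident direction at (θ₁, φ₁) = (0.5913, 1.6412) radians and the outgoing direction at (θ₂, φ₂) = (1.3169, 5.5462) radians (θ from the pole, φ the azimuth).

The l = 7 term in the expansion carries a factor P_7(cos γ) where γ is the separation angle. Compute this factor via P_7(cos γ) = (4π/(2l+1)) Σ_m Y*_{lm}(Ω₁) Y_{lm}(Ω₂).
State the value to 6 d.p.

Term-by-term m-sum for l=7 (normalisation 4π/15 = 0.837758):
  m=-7: (0.00396 - 0.00737j) × (0.17189 - 0.35903j) = -0.00197 - 0.00269j  (running Σ = -0.00197 - 0.00269j)
  m=-6: (-0.04251 - 0.01911j) × (-0.11070 - 0.37030j) = -0.00237 + 0.01786j  (running Σ = -0.00434 + 0.01517j)
  m=-5: (-0.05421 + 0.14758j) × (0.04799 + 0.02898j) = -0.00688 + 0.00551j  (running Σ = -0.01121 + 0.02068j)
  m=-4: (0.33684 + 0.09745j) × (0.34611 - 0.06788j) = 0.12320 + 0.01086j  (running Σ = 0.11198 + 0.03155j)
  m=-3: (0.10223 - 0.47679j) × (0.03564 - 0.04786j) = -0.01917 - 0.02189j  (running Σ = 0.09281 + 0.00966j)
  m=-2: (-0.28445 - 0.04032j) × (0.03072 + 0.31624j) = 0.00401 - 0.09119j  (running Σ = 0.09682 - 0.08153j)
  m=-1: (0.01662 - 0.23572j) × (0.07575 + 0.06875j) = 0.01747 - 0.01671j  (running Σ = 0.11429 - 0.09825j)
  m=0: (-0.37618 + 0.00000j) × (-0.30491 + 0.00000j) = 0.11470 + 0.00000j  (running Σ = 0.22899 - 0.09825j)
  m=1: (-0.01662 - 0.23572j) × (-0.07575 + 0.06875j) = 0.01747 + 0.01671j  (running Σ = 0.24645 - 0.08153j)
  m=2: (-0.28445 + 0.04032j) × (0.03072 - 0.31624j) = 0.00401 + 0.09119j  (running Σ = 0.25047 + 0.00966j)
  m=3: (-0.10223 - 0.47679j) × (-0.03564 - 0.04786j) = -0.01917 + 0.02189j  (running Σ = 0.23129 + 0.03155j)
  m=4: (0.33684 - 0.09745j) × (0.34611 + 0.06788j) = 0.12320 - 0.01086j  (running Σ = 0.35449 + 0.02068j)
  m=5: (0.05421 + 0.14758j) × (-0.04799 + 0.02898j) = -0.00688 - 0.00551j  (running Σ = 0.34761 + 0.01517j)
  m=6: (-0.04251 + 0.01911j) × (-0.11070 + 0.37030j) = -0.00237 - 0.01786j  (running Σ = 0.34524 - 0.00269j)
  m=7: (-0.00396 - 0.00737j) × (-0.17189 - 0.35903j) = -0.00197 + 0.00269j  (running Σ = 0.34328 - 0.00000j)
Accumulated sum 0.34328 - 0.00000j; after 4π/(2l+1) scaling, 0.28758 - 0.00000j ⇒ P_7 = 0.287582

0.287582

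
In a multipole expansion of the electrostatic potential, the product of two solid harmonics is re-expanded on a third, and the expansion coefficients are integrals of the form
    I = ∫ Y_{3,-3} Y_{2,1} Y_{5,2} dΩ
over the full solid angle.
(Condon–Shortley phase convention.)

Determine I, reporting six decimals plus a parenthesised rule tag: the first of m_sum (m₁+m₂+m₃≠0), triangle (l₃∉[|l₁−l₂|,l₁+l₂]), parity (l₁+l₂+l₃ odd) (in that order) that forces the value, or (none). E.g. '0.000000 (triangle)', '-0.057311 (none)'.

Rules hold: Σm=0, L=10 even, 1≤5≤5.
N = 7·5·11 = 385
Δ = 0!·6!·4!/11! = 1/2310
Racah Σ t=0..0: t=0:+1/144 = 1/144
⇒ 3j(3 2 5; 0 0 0)² = 10/231, sgn -1
Racah Σ t=0..0: t=0:+1/4320 = 1/4320
⇒ 3j(3 2 5; -3 1 2)² = 1/330, sgn -1
4πI² = N·(3j₀)²·(3jₘ)² = 5/99
I = +1·√(0.0505051/4π) = 0.06339609
No selection rule forces the value: the integral is nonzero (none).

0.063396 (none)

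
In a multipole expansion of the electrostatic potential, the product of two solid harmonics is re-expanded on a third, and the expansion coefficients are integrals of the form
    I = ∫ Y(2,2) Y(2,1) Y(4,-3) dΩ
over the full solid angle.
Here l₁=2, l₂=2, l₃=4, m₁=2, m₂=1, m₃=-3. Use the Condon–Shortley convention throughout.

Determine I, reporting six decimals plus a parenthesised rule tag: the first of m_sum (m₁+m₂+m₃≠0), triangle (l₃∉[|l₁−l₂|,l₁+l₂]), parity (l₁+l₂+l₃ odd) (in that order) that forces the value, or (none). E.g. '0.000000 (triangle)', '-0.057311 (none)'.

-0.238414 (none)

Rules hold: Σm=0, L=8 even, 0≤4≤4.
N = 5·5·9 = 225
Δ = 0!·4!·4!/9! = 1/630
Racah Σ t=0..0: t=0:+1/16 = 1/16
⇒ 3j(2 2 4; 0 0 0)² = 2/35, sgn +1
Racah Σ t=0..0: t=0:+1/144 = 1/144
⇒ 3j(2 2 4; 2 1 -3)² = 1/18, sgn -1
4πI² = N·(3j₀)²·(3jₘ)² = 5/7
I = -1·√(0.714286/4π) = -0.23841361
No selection rule forces the value: the integral is nonzero (none).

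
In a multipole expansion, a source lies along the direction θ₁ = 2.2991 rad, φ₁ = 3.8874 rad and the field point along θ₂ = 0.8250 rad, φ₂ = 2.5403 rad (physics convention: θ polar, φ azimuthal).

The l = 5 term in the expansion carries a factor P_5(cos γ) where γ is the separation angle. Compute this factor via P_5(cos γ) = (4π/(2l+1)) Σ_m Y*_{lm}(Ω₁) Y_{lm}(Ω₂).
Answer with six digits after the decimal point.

-0.335099

Addition theorem: P_5(cos γ) = (4π/11) Σ_m Y*_{lm}(Ω₁) Y_{lm}(Ω₂), m = −5…5:
  m=-5: (+0.089440+0.059555i) × (+0.098348-0.013371i) = +0.009593+0.004661i  (running Σ = +0.009593+0.004661i)
  m=-4: (+0.299263-0.047793i) × (-0.214810+0.194736i) = -0.054978+0.068544i  (running Σ = -0.045385+0.073205i)
  m=-3: (+0.265615-0.337600i) × (+0.099566-0.419408i) = -0.115146-0.145015i  (running Σ = -0.160531-0.071810i)
  m=-2: (-0.016355-0.206115i) × (+0.085166+0.220747i) = +0.044106-0.021164i  (running Σ = -0.116425-0.092974i)
  m=-1: (+0.189733+0.175274i) × (+0.192846+0.132299i) = +0.013401+0.058902i  (running Σ = -0.103024-0.034072i)
  m=0: (+0.283871-0.000000i) × (-0.307469+0.000000i) = -0.087282+0.000000i  (running Σ = -0.190306-0.034072i)
  m=1: (-0.189733+0.175274i) × (-0.192846+0.132299i) = +0.013401-0.058902i  (running Σ = -0.176905-0.092974i)
  m=2: (-0.016355+0.206115i) × (+0.085166-0.220747i) = +0.044106+0.021164i  (running Σ = -0.132799-0.071810i)
  m=3: (-0.265615-0.337600i) × (-0.099566-0.419408i) = -0.115146+0.145015i  (running Σ = -0.247944+0.073205i)
  m=4: (+0.299263+0.047793i) × (-0.214810-0.194736i) = -0.054978-0.068544i  (running Σ = -0.302922+0.004661i)
  m=5: (-0.089440+0.059555i) × (-0.098348-0.013371i) = +0.009593-0.004661i  (running Σ = -0.293330-0.000000i)
Σ over m = -0.293330-0.000000i; ×(4π/11) → -0.335099-0.000000i. Real part: -0.335099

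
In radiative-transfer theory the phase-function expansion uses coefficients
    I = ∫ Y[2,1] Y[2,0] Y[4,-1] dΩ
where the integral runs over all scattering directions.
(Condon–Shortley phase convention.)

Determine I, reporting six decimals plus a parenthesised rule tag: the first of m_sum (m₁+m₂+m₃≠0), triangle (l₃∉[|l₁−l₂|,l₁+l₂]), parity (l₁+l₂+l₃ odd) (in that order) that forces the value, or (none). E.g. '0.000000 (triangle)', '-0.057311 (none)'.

-0.220728 (none)

m-sum 0 ✓  L=8 even ✓  0≤4≤4 ✓
Π(2lᵢ+1) = 5×5×9 = 225
triangle coeff Δ(2,2,4) = 1/630
Σ_t [0,0]: t=0:+1/16 = 1/16
(3j)²=2/35 [(2 2 4; 0 0 0)], sign=+1
Σ_t [0,0]: t=0:+1/24 = 1/24
(3j)²=1/21 [(2 2 4; 1 0 -1)], sign=-1
⇒ 4πI² = 30/49
I = (-1)√(30/49/(4π)) = -0.22072812
No selection rule forces the value: the integral is nonzero (none).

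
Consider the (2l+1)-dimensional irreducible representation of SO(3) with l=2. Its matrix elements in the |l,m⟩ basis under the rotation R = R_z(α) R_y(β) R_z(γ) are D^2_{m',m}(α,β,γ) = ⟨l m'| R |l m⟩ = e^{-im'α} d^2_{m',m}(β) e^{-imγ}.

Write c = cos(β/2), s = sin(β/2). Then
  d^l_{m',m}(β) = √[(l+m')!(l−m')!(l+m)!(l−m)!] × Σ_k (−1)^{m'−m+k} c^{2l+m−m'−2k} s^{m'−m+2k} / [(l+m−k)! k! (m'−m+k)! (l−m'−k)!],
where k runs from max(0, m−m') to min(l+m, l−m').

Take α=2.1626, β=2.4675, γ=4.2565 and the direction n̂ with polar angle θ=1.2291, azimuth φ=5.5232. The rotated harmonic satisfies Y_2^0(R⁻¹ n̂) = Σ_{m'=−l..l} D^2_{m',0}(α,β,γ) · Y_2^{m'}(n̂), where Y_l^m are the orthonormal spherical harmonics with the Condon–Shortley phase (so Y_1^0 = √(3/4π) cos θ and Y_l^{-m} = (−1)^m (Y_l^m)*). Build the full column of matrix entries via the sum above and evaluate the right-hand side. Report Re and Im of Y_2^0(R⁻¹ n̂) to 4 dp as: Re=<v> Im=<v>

Re=0.3456 Im=0.0000

Need the full column D^2_{m',0} for m'=−2..2 at α=2.1626, β=2.4675, γ=4.2565.
cos(β/2)=0.330701, sin(β/2)=0.943736
d^2_{-2,0}: single k=2 term ⇒ +0.238587;  D = -0.090087-0.220926i
d^2_{-1,0}: k∈[1..2] ⇒ +0.083605 -0.680867 = -0.597262;  D = +0.333188-0.495689i
d^2_{0,0}: k∈[0..2] ⇒ +0.011960 -0.389612 +0.793234 = +0.415583;  D = +0.415583+0.000000i
d^2_{1,0}: k∈[0..1] ⇒ -0.083605 +0.680867 = +0.597262;  D = -0.333188-0.495689i
d^2_{2,0}: single k=0 term ⇒ +0.238587;  D = -0.090087+0.220926i
Y_2^{m'}(θ=1.2291,φ=5.5232) and Σ D·Y over m':
  (-0.0901-0.2209i)·(+0.0174+0.3425i)  (+0.3332-0.4957i)·(+0.1768+0.1680i)  (+0.4156+0.0000i)·(-0.2092+0.0000i)  (-0.3332-0.4957i)·(-0.1768+0.1680i)  (-0.0901+0.2209i)·(+0.0174-0.3425i)
Y_2^0(R⁻¹ n̂) = +0.345647-0.000000i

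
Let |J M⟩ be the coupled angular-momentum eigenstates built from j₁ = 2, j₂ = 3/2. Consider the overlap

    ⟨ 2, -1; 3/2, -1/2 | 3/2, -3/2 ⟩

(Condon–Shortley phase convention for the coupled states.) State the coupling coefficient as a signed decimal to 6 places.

triangle: 2!·2!·1!/6! = 4/720
(j±m)!: 1!·3!·1!·2!·0!·3! = 72
prefactor² = (2J+1)·Δ·N² = 8/5
  k=1: −1/(1!·1!·2!·0!·0!·1!) = -1/2
Σ = -1/2  ⇒  CG² = 8/5·(-1/2)² = 2/5
CG = −√(2/5) = -0.632456

-0.632456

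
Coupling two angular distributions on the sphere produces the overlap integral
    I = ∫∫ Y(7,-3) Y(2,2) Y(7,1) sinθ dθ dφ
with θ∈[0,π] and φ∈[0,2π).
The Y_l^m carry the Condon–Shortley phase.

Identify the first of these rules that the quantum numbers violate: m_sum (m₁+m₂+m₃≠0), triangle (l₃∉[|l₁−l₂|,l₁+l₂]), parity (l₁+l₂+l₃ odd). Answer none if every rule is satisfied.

azimuthal sum: -3 + 2 + 1 = 0  ✓
5 ≤ 7 ≤ 9 (triangle on l)  ✓
L = 7 + 2 + 7 = 16 (even)  ✓

none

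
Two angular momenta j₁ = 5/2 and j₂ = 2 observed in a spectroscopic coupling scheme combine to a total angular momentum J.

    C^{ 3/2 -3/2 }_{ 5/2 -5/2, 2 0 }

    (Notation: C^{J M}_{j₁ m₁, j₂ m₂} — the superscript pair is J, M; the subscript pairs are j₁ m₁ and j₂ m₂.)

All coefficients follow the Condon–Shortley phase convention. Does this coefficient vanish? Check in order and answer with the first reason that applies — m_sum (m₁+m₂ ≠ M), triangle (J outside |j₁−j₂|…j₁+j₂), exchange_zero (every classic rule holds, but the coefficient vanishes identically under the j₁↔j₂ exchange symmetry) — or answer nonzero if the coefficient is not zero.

m_sum

m-sum: m₁+m₂ = -5/2+0 = -5/2, M = -3/2  ✗ ⇒ coefficient is 0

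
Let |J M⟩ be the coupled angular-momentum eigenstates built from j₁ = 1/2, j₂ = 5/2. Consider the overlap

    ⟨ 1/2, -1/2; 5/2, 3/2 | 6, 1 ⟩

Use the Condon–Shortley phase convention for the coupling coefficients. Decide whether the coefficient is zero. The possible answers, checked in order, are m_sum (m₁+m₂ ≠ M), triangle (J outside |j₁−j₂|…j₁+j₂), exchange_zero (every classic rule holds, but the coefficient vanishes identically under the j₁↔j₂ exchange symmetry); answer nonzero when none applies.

triangle

m-sum: m₁+m₂ = -1/2+3/2 = 1, M = 1  ✓
triangle: need |j₁−j₂| ≤ J ≤ j₁+j₂, i.e. J ∈ [2, 3]; J = 6 is outside ✗ ⇒ coefficient is 0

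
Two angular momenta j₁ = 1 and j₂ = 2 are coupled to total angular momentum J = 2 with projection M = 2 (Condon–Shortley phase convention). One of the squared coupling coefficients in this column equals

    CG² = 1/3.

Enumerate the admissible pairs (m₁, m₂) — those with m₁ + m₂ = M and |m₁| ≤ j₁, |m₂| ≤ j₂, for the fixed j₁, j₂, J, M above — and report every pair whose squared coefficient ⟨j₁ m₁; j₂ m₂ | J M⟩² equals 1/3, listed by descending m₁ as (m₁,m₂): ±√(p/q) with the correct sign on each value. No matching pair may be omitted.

(1,1): +√(1/3)

Admissible pairs with m₁+m₂ = M = 2: (0,2), (1,1)
  (m₁,m₂)=(1,1): CG² = 1/3, CG = +√(1/3)   ← matches the target
  (m₁,m₂)=(0,2): CG² = 2/3, CG = −√(2/3)
Pairs with CG² = 1/3: (1,1): +√(1/3)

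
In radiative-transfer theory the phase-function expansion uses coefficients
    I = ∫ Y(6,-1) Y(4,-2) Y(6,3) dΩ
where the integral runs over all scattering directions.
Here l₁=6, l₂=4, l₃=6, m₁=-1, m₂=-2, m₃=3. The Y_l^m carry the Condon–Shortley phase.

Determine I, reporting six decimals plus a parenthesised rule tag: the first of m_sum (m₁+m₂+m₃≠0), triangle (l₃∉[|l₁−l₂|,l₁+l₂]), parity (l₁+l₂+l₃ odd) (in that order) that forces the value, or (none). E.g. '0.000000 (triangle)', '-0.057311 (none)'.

Checks pass: Σm=0; 16 even; l₃=6∈[2,10].
(2·6+1)(2·4+1)(2·6+1) = 1521
Δ: 4! 8! 4! / 17! → 1/15315300
sum: t=0:+1/829440 t=1:−1/25920 t=2:+1/9216 t=3:−1/25920 t=4:+1/829440 = 7/207360
3j²(6 4 6; 0 0 0) = Δ·Π!·Σ² = 28/2431  (sign +1)
sum: t=0:+1/483840 t=1:−1/51840 t=2:+1/69120 = -1/362880
3j²(6 4 6; -1 -2 3) = Δ·Π!·Σ² = 16/17017  (sign +1)
combine: 4πI² = 1521·28/2431·16/17017 = 576/34969
take √, sign +1: I = 0.03620468
No selection rule forces the value: the integral is nonzero (none).

0.036205 (none)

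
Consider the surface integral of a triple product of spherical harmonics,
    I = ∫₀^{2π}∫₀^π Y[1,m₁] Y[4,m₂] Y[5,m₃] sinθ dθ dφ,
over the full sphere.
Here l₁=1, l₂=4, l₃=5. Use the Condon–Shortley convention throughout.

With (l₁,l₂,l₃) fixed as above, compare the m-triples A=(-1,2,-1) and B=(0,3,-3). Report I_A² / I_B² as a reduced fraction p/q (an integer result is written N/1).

l's match ⇒ only the (l;m) 3-j factors differ between A and B.
A: triangle coeff Δ(1,4,5) = 1/495; Σ_t [0,0]: t=0:+1/2880 = 1/2880; (3j)²=2/165 [(1 4 5; -1 2 -1)], sign=+1
B: triangle coeff Δ(1,4,5) = 1/495; Σ_t [0,0]: t=0:+1/5040 = 1/5040; (3j)²=16/495 [(1 4 5; 0 3 -3)], sign=+1
I_A²/I_B² = (2/165)/(16/495) = 3/8

3/8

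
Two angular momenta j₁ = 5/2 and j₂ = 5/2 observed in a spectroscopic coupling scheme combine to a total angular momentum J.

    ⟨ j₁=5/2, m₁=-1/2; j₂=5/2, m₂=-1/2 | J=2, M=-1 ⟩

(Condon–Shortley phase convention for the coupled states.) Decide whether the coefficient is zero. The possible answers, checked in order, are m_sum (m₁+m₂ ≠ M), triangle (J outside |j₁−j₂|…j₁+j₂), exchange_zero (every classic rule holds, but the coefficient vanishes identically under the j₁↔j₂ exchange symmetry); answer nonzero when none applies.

m-sum: m₁+m₂ = -1/2+(-1/2) = -1, M = -1  ✓
triangle: |j₁−j₂| = 0 ≤ J = 2 ≤ j₁+j₂ = 5  ✓
exchange: j₁=j₂ and m₁=m₂, and (−1)^(j₁+j₂−J) = (−1)^3 = −1 forces ⟨j₁m₁;j₂m₂|JM⟩ = −⟨j₂m₂;j₁m₁|JM⟩ = −⟨j₁m₁;j₂m₂|JM⟩ ⇒ the coefficient vanishes identically
Racah sum check: Σ_k collapses to 0 ⇒ CG = 0

exchange_zero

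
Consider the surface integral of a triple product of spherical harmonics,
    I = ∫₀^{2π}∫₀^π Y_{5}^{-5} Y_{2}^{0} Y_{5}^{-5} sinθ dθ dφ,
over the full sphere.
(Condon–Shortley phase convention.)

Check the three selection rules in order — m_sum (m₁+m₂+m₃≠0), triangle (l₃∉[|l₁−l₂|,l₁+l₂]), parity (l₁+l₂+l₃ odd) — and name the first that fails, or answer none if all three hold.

Σmᵢ = -10  ✗
l₃∈[|l₁−l₂|,l₁+l₂]=[3,7], have l₃=5
Σlᵢ = 12 ⇒ even

m_sum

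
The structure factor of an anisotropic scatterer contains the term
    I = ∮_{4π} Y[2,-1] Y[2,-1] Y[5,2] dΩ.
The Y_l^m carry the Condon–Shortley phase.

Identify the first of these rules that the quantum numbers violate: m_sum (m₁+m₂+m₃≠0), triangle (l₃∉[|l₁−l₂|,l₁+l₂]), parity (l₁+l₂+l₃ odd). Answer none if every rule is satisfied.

azimuthal sum: -1 − 1 + 2 = 0  ✓
l₃ must lie in [0,4]; have l₃=5  ✗
L = 2 + 2 + 5 = 9 (odd)

triangle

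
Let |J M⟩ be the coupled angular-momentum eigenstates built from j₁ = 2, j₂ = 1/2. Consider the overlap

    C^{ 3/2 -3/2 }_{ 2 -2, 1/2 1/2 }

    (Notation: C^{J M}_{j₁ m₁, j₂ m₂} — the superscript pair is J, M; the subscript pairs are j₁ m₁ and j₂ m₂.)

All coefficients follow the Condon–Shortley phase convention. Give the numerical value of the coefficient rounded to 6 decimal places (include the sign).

−√(4/5) ≈ -0.894427

√[4·1!3!0!/5! · 0!4!1!0!0!3!] = √(144/5)
  +(−1)^1/∏(1,0,3,0,0,0)! = -1/6  (running -1/6)
⟨..|..⟩ = √(144/5)·(-1/6) = -0.894427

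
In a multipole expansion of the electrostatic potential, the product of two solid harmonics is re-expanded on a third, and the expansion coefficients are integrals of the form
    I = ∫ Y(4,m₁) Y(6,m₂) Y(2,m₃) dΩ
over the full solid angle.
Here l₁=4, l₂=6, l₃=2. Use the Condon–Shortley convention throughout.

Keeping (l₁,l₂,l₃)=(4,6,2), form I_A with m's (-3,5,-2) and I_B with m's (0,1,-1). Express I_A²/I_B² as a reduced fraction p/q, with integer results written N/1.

Same 4,6,2: normalisation and zero-m 3j drop out of the ratio.
A: Δ: 8! 0! 4! / 13! → 1/6435; sum: t=7:−1/120960 = -1/120960; 3j²(4 6 2; -3 5 -2) = Δ·Π!·Σ² = 2/39  (sign -1)
B: Δ: 8! 0! 4! / 13! → 1/6435; sum: t=4:+1/3456 = 1/3456; 3j²(4 6 2; 0 1 -1) = Δ·Π!·Σ² = 35/1287  (sign -1)
I_A²/I_B² = (2/39)/(35/1287) = 66/35

66/35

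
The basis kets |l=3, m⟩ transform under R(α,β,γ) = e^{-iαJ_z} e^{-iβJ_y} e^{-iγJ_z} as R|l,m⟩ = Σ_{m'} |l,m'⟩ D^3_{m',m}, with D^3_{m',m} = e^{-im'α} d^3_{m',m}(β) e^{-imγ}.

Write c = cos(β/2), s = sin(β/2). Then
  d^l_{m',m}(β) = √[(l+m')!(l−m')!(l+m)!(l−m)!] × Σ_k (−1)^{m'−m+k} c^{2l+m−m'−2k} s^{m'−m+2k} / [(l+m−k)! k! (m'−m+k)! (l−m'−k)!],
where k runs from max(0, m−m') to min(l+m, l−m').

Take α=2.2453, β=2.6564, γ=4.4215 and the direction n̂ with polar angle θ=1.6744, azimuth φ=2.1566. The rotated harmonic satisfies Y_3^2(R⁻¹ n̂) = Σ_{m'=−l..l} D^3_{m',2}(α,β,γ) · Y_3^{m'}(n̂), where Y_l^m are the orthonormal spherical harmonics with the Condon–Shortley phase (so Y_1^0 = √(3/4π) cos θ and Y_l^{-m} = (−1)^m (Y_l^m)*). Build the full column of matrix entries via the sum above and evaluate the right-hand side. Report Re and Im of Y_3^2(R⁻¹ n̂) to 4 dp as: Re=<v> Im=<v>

Need the full column D^3_{m',2} for m'=−3..3 at α=2.2453, β=2.6564, γ=4.4215.
cos(β/2)=0.240224, sin(β/2)=0.970718
d^3_{-3,2}: single k=5 term ⇒ +0.507173;  D = -0.259146-0.435967i
d^3_{-2,2}: k∈[4..5] ⇒ +0.256197 -0.836676 = -0.580479;  D = +0.204482-0.543271i
d^3_{-1,2}: k∈[3..4] ⇒ +0.080197 -0.654757 = -0.574561;  D = -0.546376+0.177743i
d^3_{0,2}: k∈[2..3] ⇒ +0.017187 -0.280649 = -0.263462;  D = +0.220119+0.144775i
d^3_{1,2}: k∈[1..2] ⇒ +0.002456 -0.080197 = -0.077741;  D = -0.007198-0.077407i
d^3_{2,2}: k∈[0..1] ⇒ +0.000192 -0.015690 = -0.015498;  D = -0.011156+0.010758i
d^3_{3,2}: single k=0 term ⇒ -0.001902;  D = +0.001886+0.000245i
Y_3^{m'}(θ=1.6744,φ=2.1566) and Σ D·Y over m':
  (-0.2591-0.4360i)·(+0.4034-0.0762i)  (+0.2045-0.5433i)·(+0.0406-0.0963i)  (-0.5464+0.1777i)·(+0.1682+0.2535i)  (+0.2201+0.1448i)·(+0.1137+0.0000i)  (-0.0072-0.0774i)·(-0.1682+0.2535i)  (-0.0112+0.0108i)·(+0.0406+0.0963i)  (+0.0019+0.0002i)·(-0.4034-0.0762i)
Y_3^2(R⁻¹ n̂) = -0.275118-0.279761i

Re=-0.2751 Im=-0.2798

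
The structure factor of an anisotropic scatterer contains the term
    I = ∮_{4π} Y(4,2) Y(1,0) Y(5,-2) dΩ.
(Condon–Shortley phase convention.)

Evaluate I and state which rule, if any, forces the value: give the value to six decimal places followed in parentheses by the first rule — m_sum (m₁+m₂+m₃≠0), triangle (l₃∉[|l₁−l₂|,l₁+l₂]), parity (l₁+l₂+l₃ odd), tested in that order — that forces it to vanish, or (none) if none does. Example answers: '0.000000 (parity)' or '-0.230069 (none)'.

Rules hold: Σm=0, L=10 even, 3≤5≤5.
N = 9·3·11 = 297
Δ = 0!·8!·2!/11! = 1/495
Racah Σ t=0..0: t=0:+1/576 = 1/576
⇒ 3j(4 1 5; 0 0 0)² = 5/99, sgn -1
Racah Σ t=0..0: t=0:+1/1440 = 1/1440
⇒ 3j(4 1 5; 2 0 -2)² = 7/165, sgn -1
4πI² = N·(3j₀)²·(3jₘ)² = 7/11
I = +1·√(0.636364/4π) = 0.22503380
No selection rule forces the value: the integral is nonzero (none).

0.225034 (none)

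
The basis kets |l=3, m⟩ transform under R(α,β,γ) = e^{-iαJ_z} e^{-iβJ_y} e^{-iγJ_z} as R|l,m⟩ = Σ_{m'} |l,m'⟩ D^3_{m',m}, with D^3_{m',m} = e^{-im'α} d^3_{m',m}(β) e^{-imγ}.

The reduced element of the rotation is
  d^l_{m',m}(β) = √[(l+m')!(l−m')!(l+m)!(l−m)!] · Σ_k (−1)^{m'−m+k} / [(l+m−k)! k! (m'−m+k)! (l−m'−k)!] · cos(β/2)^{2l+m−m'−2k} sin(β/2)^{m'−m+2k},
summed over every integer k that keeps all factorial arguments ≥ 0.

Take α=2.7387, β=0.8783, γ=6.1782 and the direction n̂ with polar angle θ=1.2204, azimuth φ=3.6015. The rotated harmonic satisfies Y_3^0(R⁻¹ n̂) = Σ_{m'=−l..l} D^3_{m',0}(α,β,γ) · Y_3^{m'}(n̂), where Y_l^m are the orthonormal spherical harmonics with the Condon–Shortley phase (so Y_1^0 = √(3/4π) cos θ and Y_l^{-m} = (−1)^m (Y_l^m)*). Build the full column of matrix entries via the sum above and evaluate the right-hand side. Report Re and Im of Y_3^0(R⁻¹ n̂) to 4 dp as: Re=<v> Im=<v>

Need the full column D^3_{m',0} for m'=−3..3 at α=2.7387, β=0.8783, γ=6.1782.
cos(β/2)=0.905113, sin(β/2)=0.425170
d^3_{-3,0}: single k=3 term ⇒ +0.254866;  D = -0.090288+0.238338i
d^3_{-2,0}: k∈[2..3] ⇒ +0.664505 -0.146628 = +0.517877;  D = +0.358653-0.373583i
d^3_{-1,0}: k∈[1..3] ⇒ +0.894681 -0.592256 +0.043562 = +0.345987;  D = -0.318284+0.135655i
d^3_{0,0}: k∈[0..3] ⇒ +0.549817 -1.091893 +0.240935 -0.005907 = -0.307049;  D = -0.307049+0.000000i
d^3_{1,0}: k∈[0..2] ⇒ -0.894681 +0.592256 -0.043562 = -0.345987;  D = +0.318284+0.135655i
d^3_{2,0}: k∈[0..1] ⇒ +0.664505 -0.146628 = +0.517877;  D = +0.358653+0.373583i
d^3_{3,0}: single k=0 term ⇒ -0.254866;  D = +0.090288+0.238338i
Y_3^{m'}(θ=1.2204,φ=3.6015) and Σ D·Y over m':
  (-0.0903+0.2383i)·(-0.0657+0.3394i)  (+0.3587-0.3736i)·(+0.1875-0.2462i)  (-0.3183+0.1357i)·(+0.1117-0.0554i)  (-0.3070+0.0000i)·(-0.3088+0.0000i)  (+0.3183+0.1357i)·(-0.1117-0.0554i)  (+0.3587+0.3736i)·(+0.1875+0.2462i)  (+0.0903+0.2383i)·(+0.0657+0.3394i)
Y_3^0(R⁻¹ n̂) = -0.160646+0.000000i

Re=-0.1606 Im=0.0000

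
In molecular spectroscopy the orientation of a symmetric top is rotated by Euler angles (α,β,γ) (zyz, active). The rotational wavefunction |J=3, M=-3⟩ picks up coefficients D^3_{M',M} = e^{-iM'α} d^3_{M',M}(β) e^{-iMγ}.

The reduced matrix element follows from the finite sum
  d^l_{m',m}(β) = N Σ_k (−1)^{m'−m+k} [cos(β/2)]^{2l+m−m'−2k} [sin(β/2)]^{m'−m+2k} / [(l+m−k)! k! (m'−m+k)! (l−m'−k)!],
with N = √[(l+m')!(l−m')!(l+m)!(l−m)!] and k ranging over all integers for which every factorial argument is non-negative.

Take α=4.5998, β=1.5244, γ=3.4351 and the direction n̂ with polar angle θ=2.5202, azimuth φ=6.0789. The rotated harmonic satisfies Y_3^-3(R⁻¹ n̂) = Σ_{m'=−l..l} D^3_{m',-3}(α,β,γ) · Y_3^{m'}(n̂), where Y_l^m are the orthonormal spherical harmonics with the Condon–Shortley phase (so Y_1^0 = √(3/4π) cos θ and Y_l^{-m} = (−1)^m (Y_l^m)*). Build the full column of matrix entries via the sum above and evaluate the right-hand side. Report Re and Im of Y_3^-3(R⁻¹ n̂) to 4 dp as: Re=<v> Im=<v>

Re=-0.2341 Im=0.3452

Need the full column D^3_{m',-3} for m'=−3..3 at α=4.5998, β=1.5244, γ=3.4351.
cos(β/2)=0.723319, sin(β/2)=0.690514
d^3_{-3,-3}: single k=0 term ⇒ +0.143212;  D = +0.073968-0.122630i
d^3_{-2,-3}: single k=0 term ⇒ -0.334886;  D = -0.265510-0.204090i
d^3_{-1,-3}: single k=0 term ⇒ +0.505487;  D = -0.351136+0.363621i
d^3_{0,-3}: single k=0 term ⇒ -0.557214;  D = +0.354805+0.429652i
d^3_{1,-3}: single k=0 term ⇒ +0.460676;  D = +0.385922-0.251569i
d^3_{2,-3}: single k=0 term ⇒ -0.278144;  D = -0.124750-0.248599i
d^3_{3,-3}: single k=0 term ⇒ +0.108402;  D = -0.101736+0.037426i
Y_3^{m'}(θ=2.5202,φ=6.0789) and Σ D·Y over m':
  (+0.0740-0.1226i)·(+0.0673+0.0474i)  (-0.2655-0.2041i)·(-0.2584-0.1119i)  (-0.3511+0.3636i)·(+0.4247+0.0880i)  (+0.3548+0.4297i)·(-0.0927+0.0000i)  (+0.3859-0.2516i)·(-0.4247+0.0880i)  (-0.1247-0.2486i)·(-0.2584+0.1119i)  (-0.1017+0.0374i)·(-0.0673+0.0474i)
Y_3^-3(R⁻¹ n̂) = -0.234083+0.345188i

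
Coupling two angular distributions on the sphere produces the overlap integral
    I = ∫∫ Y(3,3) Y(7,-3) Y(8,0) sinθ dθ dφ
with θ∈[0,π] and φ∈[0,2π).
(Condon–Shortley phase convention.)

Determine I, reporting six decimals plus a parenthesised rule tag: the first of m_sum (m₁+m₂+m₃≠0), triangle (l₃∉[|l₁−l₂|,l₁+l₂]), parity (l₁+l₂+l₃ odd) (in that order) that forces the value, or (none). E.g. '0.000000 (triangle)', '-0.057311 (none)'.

-0.123395 (none)

m-sum 0 ✓  L=18 even ✓  4≤8≤10 ✓
Π(2lᵢ+1) = 7×15×17 = 1785
triangle coeff Δ(3,7,8) = 1/5290740
Σ_t [0,2]: t=0:+1/7257600 t=1:−1/2073600 t=2:+1/7257600 = -1/4838400
(3j)²=252/20995 [(3 7 8; 0 0 0)], sign=-1
Σ_t [0,0]: t=0:+1/46448640 = 1/46448640
(3j)²=75/8398 [(3 7 8; 3 -3 0)], sign=+1
⇒ 4πI² = 198450/1037153
I = (-1)√(198450/1037153/(4π)) = -0.12339547
No selection rule forces the value: the integral is nonzero (none).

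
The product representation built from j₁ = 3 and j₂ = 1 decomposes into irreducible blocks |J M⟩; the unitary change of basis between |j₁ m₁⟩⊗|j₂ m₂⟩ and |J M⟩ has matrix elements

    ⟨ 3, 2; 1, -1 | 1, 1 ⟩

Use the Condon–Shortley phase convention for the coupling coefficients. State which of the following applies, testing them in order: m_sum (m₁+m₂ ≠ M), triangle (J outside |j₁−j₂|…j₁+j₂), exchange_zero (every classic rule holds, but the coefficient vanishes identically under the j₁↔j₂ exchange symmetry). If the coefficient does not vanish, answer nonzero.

triangle

m-sum: m₁+m₂ = 2+(-1) = 1, M = 1  ✓
triangle: need |j₁−j₂| ≤ J ≤ j₁+j₂, i.e. J ∈ [2, 4]; J = 1 is outside ✗ ⇒ coefficient is 0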